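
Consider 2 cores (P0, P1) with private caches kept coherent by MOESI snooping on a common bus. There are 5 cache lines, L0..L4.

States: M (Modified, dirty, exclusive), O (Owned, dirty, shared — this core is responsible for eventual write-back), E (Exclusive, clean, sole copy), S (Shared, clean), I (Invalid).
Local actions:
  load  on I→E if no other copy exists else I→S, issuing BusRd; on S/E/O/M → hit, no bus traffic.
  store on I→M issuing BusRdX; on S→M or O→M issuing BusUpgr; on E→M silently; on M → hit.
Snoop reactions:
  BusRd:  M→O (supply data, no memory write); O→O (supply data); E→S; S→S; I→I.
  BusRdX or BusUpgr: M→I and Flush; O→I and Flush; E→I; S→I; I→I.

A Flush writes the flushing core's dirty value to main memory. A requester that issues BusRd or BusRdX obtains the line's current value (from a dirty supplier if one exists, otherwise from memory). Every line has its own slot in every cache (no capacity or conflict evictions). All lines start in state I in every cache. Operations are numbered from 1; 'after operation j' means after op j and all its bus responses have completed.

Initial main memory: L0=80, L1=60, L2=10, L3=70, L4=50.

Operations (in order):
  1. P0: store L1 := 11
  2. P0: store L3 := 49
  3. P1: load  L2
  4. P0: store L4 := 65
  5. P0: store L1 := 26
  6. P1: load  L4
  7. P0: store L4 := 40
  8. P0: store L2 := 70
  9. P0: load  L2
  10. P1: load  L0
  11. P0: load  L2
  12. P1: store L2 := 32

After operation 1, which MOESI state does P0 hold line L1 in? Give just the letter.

  op1 P0: store L1 := 11 → M/I on L1; bus BusRdX; mem=60
  op2 P0: store L3 := 49 → M/I on L3; bus BusRdX; mem=70
  op3 P1: load  L2 → I/E on L2; bus BusRd; mem=10
  op4 P0: store L4 := 65 → M/I on L4; bus BusRdX; mem=50
  op5 P0: store L1 := 26 → M/I on L1; bus (none); mem=60
  op6 P1: load  L4 → O/S on L4; bus BusRd; mem=50
  op7 P0: store L4 := 40 → M/I on L4; bus BusUpgr; mem=50
  op8 P0: store L2 := 70 → M/I on L2; bus BusRdX; mem=10
  op9 P0: load  L2 → M/I on L2; bus (none); mem=10
  op10 P1: load  L0 → I/E on L0; bus BusRd; mem=80
  op11 P0: load  L2 → M/I on L2; bus (none); mem=10
  op12 P1: store L2 := 32 → I/M on L2; bus BusRdX Flush; mem=70

state = M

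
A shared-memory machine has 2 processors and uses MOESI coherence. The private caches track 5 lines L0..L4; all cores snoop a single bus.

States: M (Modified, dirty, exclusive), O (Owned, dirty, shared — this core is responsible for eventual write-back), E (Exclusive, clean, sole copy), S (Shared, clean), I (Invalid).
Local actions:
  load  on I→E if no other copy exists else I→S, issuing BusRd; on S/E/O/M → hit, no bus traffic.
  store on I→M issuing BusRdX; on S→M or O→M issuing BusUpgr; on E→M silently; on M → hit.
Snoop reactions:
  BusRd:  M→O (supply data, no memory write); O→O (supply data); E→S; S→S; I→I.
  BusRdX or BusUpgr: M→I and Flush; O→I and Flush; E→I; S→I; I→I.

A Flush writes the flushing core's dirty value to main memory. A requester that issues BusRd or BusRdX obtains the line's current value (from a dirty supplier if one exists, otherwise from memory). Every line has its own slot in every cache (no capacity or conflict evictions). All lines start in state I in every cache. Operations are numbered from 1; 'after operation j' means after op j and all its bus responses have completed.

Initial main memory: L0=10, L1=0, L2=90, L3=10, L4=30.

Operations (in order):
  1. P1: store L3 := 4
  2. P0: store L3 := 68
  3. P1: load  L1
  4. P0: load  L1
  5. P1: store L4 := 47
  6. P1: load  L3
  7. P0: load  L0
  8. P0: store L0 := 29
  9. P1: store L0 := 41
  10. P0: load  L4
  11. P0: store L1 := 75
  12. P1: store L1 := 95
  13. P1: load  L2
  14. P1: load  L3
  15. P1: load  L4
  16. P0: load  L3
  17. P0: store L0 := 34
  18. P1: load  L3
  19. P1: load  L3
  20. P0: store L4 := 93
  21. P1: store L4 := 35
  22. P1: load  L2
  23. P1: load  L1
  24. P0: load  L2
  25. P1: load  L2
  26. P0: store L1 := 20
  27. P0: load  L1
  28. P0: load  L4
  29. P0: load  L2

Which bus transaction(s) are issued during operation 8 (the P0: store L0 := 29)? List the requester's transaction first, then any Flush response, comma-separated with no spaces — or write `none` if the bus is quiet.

  op1 P1: store L3 := 4 → I/M on L3; bus BusRdX; mem=10
  op2 P0: store L3 := 68 → M/I on L3; bus BusRdX Flush; mem=4
  op3 P1: load  L1 → I/E on L1; bus BusRd; mem=0
  op4 P0: load  L1 → S/S on L1; bus BusRd; mem=0
  op5 P1: store L4 := 47 → I/M on L4; bus BusRdX; mem=30
  op6 P1: load  L3 → O/S on L3; bus BusRd; mem=4
  op7 P0: load  L0 → E/I on L0; bus BusRd; mem=10
  op8 P0: store L0 := 29 → M/I on L0; bus (none); mem=10
  op9 P1: store L0 := 41 → I/M on L0; bus BusRdX Flush; mem=29
  op10 P0: load  L4 → S/O on L4; bus BusRd; mem=30
  op11 P0: store L1 := 75 → M/I on L1; bus BusUpgr; mem=0
  op12 P1: store L1 := 95 → I/M on L1; bus BusRdX Flush; mem=75
  op13 P1: load  L2 → I/E on L2; bus BusRd; mem=90
  op14 P1: load  L3 → O/S on L3; bus (none); mem=4
  op15 P1: load  L4 → S/O on L4; bus (none); mem=30
  op16 P0: load  L3 → O/S on L3; bus (none); mem=4
  op17 P0: store L0 := 34 → M/I on L0; bus BusRdX Flush; mem=41
  op18 P1: load  L3 → O/S on L3; bus (none); mem=4
  op19 P1: load  L3 → O/S on L3; bus (none); mem=4
  op20 P0: store L4 := 93 → M/I on L4; bus BusUpgr Flush; mem=47
  op21 P1: store L4 := 35 → I/M on L4; bus BusRdX Flush; mem=93
  op22 P1: load  L2 → I/E on L2; bus (none); mem=90
  op23 P1: load  L1 → I/M on L1; bus (none); mem=75
  op24 P0: load  L2 → S/S on L2; bus BusRd; mem=90
  op25 P1: load  L2 → S/S on L2; bus (none); mem=90
  op26 P0: store L1 := 20 → M/I on L1; bus BusRdX Flush; mem=95
  op27 P0: load  L1 → M/I on L1; bus (none); mem=95
  op28 P0: load  L4 → S/O on L4; bus BusRd; mem=93
  op29 P0: load  L2 → S/S on L2; bus (none); mem=90

bus = none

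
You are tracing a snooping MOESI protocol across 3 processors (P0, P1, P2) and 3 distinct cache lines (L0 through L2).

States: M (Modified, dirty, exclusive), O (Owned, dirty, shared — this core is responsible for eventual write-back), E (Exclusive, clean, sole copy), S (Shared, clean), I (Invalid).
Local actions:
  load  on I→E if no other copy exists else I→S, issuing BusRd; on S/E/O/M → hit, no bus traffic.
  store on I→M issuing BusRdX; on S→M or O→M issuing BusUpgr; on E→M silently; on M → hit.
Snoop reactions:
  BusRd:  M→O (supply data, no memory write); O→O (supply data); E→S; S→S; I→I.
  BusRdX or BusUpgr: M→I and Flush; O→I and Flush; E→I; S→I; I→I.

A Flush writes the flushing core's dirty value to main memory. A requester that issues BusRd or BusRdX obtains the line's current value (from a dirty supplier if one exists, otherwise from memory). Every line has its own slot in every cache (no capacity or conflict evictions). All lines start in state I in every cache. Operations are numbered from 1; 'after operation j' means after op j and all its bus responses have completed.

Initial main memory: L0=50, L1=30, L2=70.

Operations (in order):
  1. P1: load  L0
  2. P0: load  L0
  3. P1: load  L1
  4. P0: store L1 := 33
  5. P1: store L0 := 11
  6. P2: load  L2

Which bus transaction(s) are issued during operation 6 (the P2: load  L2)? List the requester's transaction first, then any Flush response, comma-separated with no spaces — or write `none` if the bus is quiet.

[1] P1: load  L0 | P0:I, P1:E(50), P2:I | bus: BusRd
[2] P0: load  L0 | P0:S(50), P1:S(50), P2:I | bus: BusRd
[3] P1: load  L1 | P0:I, P1:E(30), P2:I | bus: BusRd
[4] P0: store L1 := 33 | P0:M(33), P1:I, P2:I | bus: BusRdX
[5] P1: store L0 := 11 | P0:I, P1:M(11), P2:I | bus: BusUpgr
[6] P2: load  L2 | P0:I, P1:I, P2:E(70) | bus: BusRd

bus = BusRd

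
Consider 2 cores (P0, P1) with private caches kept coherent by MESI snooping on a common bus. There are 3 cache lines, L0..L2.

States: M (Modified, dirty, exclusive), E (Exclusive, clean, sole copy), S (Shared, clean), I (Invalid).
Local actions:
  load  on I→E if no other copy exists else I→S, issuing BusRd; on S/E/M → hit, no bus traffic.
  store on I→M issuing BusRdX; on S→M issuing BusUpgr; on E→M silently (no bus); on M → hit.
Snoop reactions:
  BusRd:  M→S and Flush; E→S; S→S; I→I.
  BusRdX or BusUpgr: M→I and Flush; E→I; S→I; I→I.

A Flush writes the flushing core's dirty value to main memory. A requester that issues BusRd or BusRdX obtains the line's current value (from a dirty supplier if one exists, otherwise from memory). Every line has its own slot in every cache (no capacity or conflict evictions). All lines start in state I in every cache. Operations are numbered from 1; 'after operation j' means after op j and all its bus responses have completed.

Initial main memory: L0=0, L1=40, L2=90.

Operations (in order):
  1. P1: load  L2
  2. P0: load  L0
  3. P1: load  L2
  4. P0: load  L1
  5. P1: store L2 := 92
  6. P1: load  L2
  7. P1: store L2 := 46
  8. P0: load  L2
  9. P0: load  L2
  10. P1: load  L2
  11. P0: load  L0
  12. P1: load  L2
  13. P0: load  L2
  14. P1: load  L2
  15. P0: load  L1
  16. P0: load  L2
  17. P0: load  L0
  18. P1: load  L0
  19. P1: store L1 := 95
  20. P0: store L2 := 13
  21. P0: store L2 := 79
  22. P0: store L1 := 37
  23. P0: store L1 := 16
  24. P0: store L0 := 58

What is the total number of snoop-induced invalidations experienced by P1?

invalidations = 3

[1] P1: load  L2 | P0:I, P1:E(90) | bus: BusRd
[2] P0: load  L0 | P0:E(0), P1:I | bus: BusRd
[3] P1: load  L2 | P0:I, P1:E(90) | bus: none
[4] P0: load  L1 | P0:E(40), P1:I | bus: BusRd
[5] P1: store L2 := 92 | P0:I, P1:M(92) | bus: none
[6] P1: load  L2 | P0:I, P1:M(92) | bus: none
[7] P1: store L2 := 46 | P0:I, P1:M(46) | bus: none
[8] P0: load  L2 | P0:S(46), P1:S(46) | bus: BusRd,Flush
[9] P0: load  L2 | P0:S(46), P1:S(46) | bus: none
[10] P1: load  L2 | P0:S(46), P1:S(46) | bus: none
[11] P0: load  L0 | P0:E(0), P1:I | bus: none
[12] P1: load  L2 | P0:S(46), P1:S(46) | bus: none
[13] P0: load  L2 | P0:S(46), P1:S(46) | bus: none
[14] P1: load  L2 | P0:S(46), P1:S(46) | bus: none
[15] P0: load  L1 | P0:E(40), P1:I | bus: none
[16] P0: load  L2 | P0:S(46), P1:S(46) | bus: none
[17] P0: load  L0 | P0:E(0), P1:I | bus: none
[18] P1: load  L0 | P0:S(0), P1:S(0) | bus: BusRd
[19] P1: store L1 := 95 | P0:I, P1:M(95) | bus: BusRdX
[20] P0: store L2 := 13 | P0:M(13), P1:I | bus: BusUpgr
[21] P0: store L2 := 79 | P0:M(79), P1:I | bus: none
[22] P0: store L1 := 37 | P0:M(37), P1:I | bus: BusRdX,Flush
[23] P0: store L1 := 16 | P0:M(16), P1:I | bus: none
[24] P0: store L0 := 58 | P0:M(58), P1:I | bus: BusUpgr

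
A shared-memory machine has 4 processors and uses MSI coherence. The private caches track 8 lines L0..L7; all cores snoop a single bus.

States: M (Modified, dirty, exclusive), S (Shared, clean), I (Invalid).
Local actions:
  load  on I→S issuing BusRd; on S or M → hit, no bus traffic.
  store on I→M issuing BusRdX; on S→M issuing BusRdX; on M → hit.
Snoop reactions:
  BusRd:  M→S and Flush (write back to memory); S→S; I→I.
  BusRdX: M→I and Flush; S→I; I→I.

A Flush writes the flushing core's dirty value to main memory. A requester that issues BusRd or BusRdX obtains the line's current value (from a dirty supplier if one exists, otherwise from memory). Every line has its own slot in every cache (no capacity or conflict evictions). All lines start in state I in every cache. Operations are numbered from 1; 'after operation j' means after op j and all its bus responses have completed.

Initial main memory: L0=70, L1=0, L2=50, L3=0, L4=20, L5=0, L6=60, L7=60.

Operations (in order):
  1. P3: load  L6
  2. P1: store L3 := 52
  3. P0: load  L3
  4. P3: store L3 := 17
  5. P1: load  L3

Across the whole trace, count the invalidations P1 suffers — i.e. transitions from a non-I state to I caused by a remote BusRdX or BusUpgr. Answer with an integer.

[1] P3: load  L6 | P0:I, P1:I, P2:I, P3:S(60) | bus: BusRd
[2] P1: store L3 := 52 | P0:I, P1:M(52), P2:I, P3:I | bus: BusRdX
[3] P0: load  L3 | P0:S(52), P1:S(52), P2:I, P3:I | bus: BusRd,Flush
[4] P3: store L3 := 17 | P0:I, P1:I, P2:I, P3:M(17) | bus: BusRdX
[5] P1: load  L3 | P0:I, P1:S(17), P2:I, P3:S(17) | bus: BusRd,Flush

invalidations = 1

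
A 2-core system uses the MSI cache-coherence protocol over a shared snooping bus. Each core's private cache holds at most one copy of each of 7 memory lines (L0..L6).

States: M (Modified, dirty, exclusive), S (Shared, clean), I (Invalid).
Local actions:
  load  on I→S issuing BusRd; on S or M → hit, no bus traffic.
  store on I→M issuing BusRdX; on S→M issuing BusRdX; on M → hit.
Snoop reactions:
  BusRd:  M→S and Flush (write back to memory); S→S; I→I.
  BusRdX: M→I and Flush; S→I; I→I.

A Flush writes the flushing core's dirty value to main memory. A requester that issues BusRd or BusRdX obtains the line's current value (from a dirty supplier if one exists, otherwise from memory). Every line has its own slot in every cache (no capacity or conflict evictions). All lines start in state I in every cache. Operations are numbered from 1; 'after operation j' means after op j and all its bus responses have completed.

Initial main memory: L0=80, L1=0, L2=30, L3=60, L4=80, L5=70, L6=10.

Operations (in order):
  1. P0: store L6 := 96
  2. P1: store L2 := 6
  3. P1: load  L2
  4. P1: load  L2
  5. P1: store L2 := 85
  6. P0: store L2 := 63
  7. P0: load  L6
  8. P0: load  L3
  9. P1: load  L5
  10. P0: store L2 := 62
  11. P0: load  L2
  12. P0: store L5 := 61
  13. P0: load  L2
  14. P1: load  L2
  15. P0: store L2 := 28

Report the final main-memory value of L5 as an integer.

memory[L5] = 70

[1] P0: store L6 := 96 | P0:M(96), P1:I | bus: BusRdX
[2] P1: store L2 := 6 | P0:I, P1:M(6) | bus: BusRdX
[3] P1: load  L2 | P0:I, P1:M(6) | bus: none
[4] P1: load  L2 | P0:I, P1:M(6) | bus: none
[5] P1: store L2 := 85 | P0:I, P1:M(85) | bus: none
[6] P0: store L2 := 63 | P0:M(63), P1:I | bus: BusRdX,Flush
[7] P0: load  L6 | P0:M(96), P1:I | bus: none
[8] P0: load  L3 | P0:S(60), P1:I | bus: BusRd
[9] P1: load  L5 | P0:I, P1:S(70) | bus: BusRd
[10] P0: store L2 := 62 | P0:M(62), P1:I | bus: none
[11] P0: load  L2 | P0:M(62), P1:I | bus: none
[12] P0: store L5 := 61 | P0:M(61), P1:I | bus: BusRdX
[13] P0: load  L2 | P0:M(62), P1:I | bus: none
[14] P1: load  L2 | P0:S(62), P1:S(62) | bus: BusRd,Flush
[15] P0: store L2 := 28 | P0:M(28), P1:I | bus: BusRdX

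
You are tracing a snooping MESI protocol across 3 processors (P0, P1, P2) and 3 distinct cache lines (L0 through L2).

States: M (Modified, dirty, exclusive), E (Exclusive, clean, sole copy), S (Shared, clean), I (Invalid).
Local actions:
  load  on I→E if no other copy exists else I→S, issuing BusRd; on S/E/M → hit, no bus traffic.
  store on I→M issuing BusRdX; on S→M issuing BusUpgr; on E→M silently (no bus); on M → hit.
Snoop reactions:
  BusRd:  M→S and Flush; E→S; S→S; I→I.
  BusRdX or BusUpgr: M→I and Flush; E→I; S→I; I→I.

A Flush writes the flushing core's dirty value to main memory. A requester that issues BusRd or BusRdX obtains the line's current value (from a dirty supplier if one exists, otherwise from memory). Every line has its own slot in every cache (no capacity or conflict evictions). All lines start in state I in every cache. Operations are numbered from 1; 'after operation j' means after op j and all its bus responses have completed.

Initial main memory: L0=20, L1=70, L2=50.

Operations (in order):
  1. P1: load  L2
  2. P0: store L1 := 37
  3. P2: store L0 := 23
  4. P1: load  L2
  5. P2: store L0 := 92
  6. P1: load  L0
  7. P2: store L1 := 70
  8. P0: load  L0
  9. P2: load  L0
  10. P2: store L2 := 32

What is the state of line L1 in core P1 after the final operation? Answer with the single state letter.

state = I

1. P1: load  L2  bus=[BusRd]  L2: P0=I P1=E P2=I  mem[L2]=50
2. P0: store L1 := 37  bus=[BusRdX]  L1: P0=M P1=I P2=I  mem[L1]=70
3. P2: store L0 := 23  bus=[BusRdX]  L0: P0=I P1=I P2=M  mem[L0]=20
4. P1: load  L2  bus=[-]  L2: P0=I P1=E P2=I  mem[L2]=50
5. P2: store L0 := 92  bus=[-]  L0: P0=I P1=I P2=M  mem[L0]=20
6. P1: load  L0  bus=[BusRd,Flush]  L0: P0=I P1=S P2=S  mem[L0]=92
7. P2: store L1 := 70  bus=[BusRdX,Flush]  L1: P0=I P1=I P2=M  mem[L1]=37
8. P0: load  L0  bus=[BusRd]  L0: P0=S P1=S P2=S  mem[L0]=92
9. P2: load  L0  bus=[-]  L0: P0=S P1=S P2=S  mem[L0]=92
10. P2: store L2 := 32  bus=[BusRdX]  L2: P0=I P1=I P2=M  mem[L2]=50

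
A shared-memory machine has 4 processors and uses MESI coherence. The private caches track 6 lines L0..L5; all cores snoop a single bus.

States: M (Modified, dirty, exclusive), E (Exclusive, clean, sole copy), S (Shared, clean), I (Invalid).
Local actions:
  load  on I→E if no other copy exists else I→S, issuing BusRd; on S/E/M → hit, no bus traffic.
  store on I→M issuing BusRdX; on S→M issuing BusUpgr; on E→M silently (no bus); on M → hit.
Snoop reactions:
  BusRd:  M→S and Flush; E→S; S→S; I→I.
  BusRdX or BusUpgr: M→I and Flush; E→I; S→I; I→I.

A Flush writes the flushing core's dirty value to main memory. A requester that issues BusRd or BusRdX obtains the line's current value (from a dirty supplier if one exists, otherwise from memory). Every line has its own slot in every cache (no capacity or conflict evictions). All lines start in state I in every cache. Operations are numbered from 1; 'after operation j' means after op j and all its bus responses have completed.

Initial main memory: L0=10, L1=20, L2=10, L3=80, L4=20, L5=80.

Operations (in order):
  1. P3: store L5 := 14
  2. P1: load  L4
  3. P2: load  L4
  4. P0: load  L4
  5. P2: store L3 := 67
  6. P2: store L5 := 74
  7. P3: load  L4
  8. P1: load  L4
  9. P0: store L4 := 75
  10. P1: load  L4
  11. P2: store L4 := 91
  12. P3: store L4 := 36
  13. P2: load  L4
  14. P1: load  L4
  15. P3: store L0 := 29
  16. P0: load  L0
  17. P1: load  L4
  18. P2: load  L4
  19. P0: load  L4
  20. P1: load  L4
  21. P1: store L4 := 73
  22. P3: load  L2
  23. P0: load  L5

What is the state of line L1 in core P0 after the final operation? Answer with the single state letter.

step 1: P3: store L5 := 14  ⟶  IIIM  (L5)  txn=BusRdX  M[L5]=80
step 2: P1: load  L4  ⟶  IEII  (L4)  txn=BusRd  M[L4]=20
step 3: P2: load  L4  ⟶  ISSI  (L4)  txn=BusRd  M[L4]=20
step 4: P0: load  L4  ⟶  SSSI  (L4)  txn=BusRd  M[L4]=20
step 5: P2: store L3 := 67  ⟶  IIMI  (L3)  txn=BusRdX  M[L3]=80
step 6: P2: store L5 := 74  ⟶  IIMI  (L5)  txn=BusRdX+Flush  M[L5]=14
step 7: P3: load  L4  ⟶  SSSS  (L4)  txn=BusRd  M[L4]=20
step 8: P1: load  L4  ⟶  SSSS  (L4)  txn=∅  M[L4]=20
step 9: P0: store L4 := 75  ⟶  MIII  (L4)  txn=BusUpgr  M[L4]=20
step 10: P1: load  L4  ⟶  SSII  (L4)  txn=BusRd+Flush  M[L4]=75
step 11: P2: store L4 := 91  ⟶  IIMI  (L4)  txn=BusRdX  M[L4]=75
step 12: P3: store L4 := 36  ⟶  IIIM  (L4)  txn=BusRdX+Flush  M[L4]=91
step 13: P2: load  L4  ⟶  IISS  (L4)  txn=BusRd+Flush  M[L4]=36
step 14: P1: load  L4  ⟶  ISSS  (L4)  txn=BusRd  M[L4]=36
step 15: P3: store L0 := 29  ⟶  IIIM  (L0)  txn=BusRdX  M[L0]=10
step 16: P0: load  L0  ⟶  SIIS  (L0)  txn=BusRd+Flush  M[L0]=29
step 17: P1: load  L4  ⟶  ISSS  (L4)  txn=∅  M[L4]=36
step 18: P2: load  L4  ⟶  ISSS  (L4)  txn=∅  M[L4]=36
step 19: P0: load  L4  ⟶  SSSS  (L4)  txn=BusRd  M[L4]=36
step 20: P1: load  L4  ⟶  SSSS  (L4)  txn=∅  M[L4]=36
step 21: P1: store L4 := 73  ⟶  IMII  (L4)  txn=BusUpgr  M[L4]=36
step 22: P3: load  L2  ⟶  IIIE  (L2)  txn=BusRd  M[L2]=10
step 23: P0: load  L5  ⟶  SISI  (L5)  txn=BusRd+Flush  M[L5]=74

state = I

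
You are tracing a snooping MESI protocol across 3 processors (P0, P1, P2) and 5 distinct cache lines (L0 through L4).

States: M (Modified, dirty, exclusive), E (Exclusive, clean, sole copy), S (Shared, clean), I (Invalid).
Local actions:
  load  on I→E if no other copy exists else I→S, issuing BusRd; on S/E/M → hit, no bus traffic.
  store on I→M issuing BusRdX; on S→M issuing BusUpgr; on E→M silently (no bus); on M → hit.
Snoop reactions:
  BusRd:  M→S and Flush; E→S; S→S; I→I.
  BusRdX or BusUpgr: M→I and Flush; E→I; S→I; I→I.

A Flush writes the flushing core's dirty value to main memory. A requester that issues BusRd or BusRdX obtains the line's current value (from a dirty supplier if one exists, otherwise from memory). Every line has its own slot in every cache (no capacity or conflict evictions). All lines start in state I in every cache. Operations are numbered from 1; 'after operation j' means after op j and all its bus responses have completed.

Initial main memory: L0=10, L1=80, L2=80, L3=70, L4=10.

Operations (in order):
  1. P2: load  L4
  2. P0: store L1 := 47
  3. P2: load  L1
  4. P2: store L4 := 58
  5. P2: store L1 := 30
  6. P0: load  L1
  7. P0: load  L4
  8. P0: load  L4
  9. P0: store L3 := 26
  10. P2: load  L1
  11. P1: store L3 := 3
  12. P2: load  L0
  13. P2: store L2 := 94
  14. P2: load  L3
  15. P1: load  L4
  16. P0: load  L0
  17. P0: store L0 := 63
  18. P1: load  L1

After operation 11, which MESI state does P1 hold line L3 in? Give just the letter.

state = M

  op1 P2: load  L4 → I/I/E on L4; bus BusRd; mem=10
  op2 P0: store L1 := 47 → M/I/I on L1; bus BusRdX; mem=80
  op3 P2: load  L1 → S/I/S on L1; bus BusRd Flush; mem=47
  op4 P2: store L4 := 58 → I/I/M on L4; bus (none); mem=10
  op5 P2: store L1 := 30 → I/I/M on L1; bus BusUpgr; mem=47
  op6 P0: load  L1 → S/I/S on L1; bus BusRd Flush; mem=30
  op7 P0: load  L4 → S/I/S on L4; bus BusRd Flush; mem=58
  op8 P0: load  L4 → S/I/S on L4; bus (none); mem=58
  op9 P0: store L3 := 26 → M/I/I on L3; bus BusRdX; mem=70
  op10 P2: load  L1 → S/I/S on L1; bus (none); mem=30
  op11 P1: store L3 := 3 → I/M/I on L3; bus BusRdX Flush; mem=26
  op12 P2: load  L0 → I/I/E on L0; bus BusRd; mem=10
  op13 P2: store L2 := 94 → I/I/M on L2; bus BusRdX; mem=80
  op14 P2: load  L3 → I/S/S on L3; bus BusRd Flush; mem=3
  op15 P1: load  L4 → S/S/S on L4; bus BusRd; mem=58
  op16 P0: load  L0 → S/I/S on L0; bus BusRd; mem=10
  op17 P0: store L0 := 63 → M/I/I on L0; bus BusUpgr; mem=10
  op18 P1: load  L1 → S/S/S on L1; bus BusRd; mem=30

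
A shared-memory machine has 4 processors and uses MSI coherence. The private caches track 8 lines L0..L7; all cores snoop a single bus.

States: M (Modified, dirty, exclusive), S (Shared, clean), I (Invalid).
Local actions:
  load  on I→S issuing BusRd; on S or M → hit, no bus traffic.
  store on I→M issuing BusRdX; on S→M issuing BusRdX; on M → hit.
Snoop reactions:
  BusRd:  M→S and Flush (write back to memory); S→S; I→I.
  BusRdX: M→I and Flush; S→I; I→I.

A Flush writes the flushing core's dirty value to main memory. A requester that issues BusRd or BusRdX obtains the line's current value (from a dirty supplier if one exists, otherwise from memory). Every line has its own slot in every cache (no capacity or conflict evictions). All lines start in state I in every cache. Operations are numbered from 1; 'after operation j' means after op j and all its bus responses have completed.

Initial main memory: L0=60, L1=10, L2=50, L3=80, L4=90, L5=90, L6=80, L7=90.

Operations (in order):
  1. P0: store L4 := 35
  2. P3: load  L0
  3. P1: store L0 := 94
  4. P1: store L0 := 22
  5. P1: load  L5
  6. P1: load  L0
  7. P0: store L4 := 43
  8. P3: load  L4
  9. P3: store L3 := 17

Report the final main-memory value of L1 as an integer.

1. P0: store L4 := 35  bus=[BusRdX]  L4: P0=M P1=I P2=I P3=I  mem[L4]=90
2. P3: load  L0  bus=[BusRd]  L0: P0=I P1=I P2=I P3=S  mem[L0]=60
3. P1: store L0 := 94  bus=[BusRdX]  L0: P0=I P1=M P2=I P3=I  mem[L0]=60
4. P1: store L0 := 22  bus=[-]  L0: P0=I P1=M P2=I P3=I  mem[L0]=60
5. P1: load  L5  bus=[BusRd]  L5: P0=I P1=S P2=I P3=I  mem[L5]=90
6. P1: load  L0  bus=[-]  L0: P0=I P1=M P2=I P3=I  mem[L0]=60
7. P0: store L4 := 43  bus=[-]  L4: P0=M P1=I P2=I P3=I  mem[L4]=90
8. P3: load  L4  bus=[BusRd,Flush]  L4: P0=S P1=I P2=I P3=S  mem[L4]=43
9. P3: store L3 := 17  bus=[BusRdX]  L3: P0=I P1=I P2=I P3=M  mem[L3]=80

memory[L1] = 10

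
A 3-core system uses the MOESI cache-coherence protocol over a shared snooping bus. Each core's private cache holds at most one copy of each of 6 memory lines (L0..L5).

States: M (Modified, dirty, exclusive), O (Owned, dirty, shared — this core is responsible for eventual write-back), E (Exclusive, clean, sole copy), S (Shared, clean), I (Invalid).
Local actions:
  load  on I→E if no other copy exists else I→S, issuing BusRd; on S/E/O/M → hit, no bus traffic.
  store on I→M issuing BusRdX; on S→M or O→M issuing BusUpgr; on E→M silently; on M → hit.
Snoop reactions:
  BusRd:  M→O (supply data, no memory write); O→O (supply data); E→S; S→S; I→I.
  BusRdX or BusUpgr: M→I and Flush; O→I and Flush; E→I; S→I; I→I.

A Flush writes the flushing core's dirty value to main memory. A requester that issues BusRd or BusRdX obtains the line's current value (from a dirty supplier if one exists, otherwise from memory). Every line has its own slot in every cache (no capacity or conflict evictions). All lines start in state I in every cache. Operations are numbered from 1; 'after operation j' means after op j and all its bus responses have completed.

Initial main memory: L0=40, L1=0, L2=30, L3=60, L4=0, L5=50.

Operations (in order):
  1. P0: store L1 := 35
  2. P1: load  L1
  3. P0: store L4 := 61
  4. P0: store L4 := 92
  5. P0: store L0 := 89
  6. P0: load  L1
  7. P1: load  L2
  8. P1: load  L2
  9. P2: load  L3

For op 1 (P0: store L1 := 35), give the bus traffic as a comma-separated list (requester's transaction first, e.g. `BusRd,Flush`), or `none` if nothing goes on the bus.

bus = BusRdX

  op1 P0: store L1 := 35 → M/I/I on L1; bus BusRdX; mem=0
  op2 P1: load  L1 → O/S/I on L1; bus BusRd; mem=0
  op3 P0: store L4 := 61 → M/I/I on L4; bus BusRdX; mem=0
  op4 P0: store L4 := 92 → M/I/I on L4; bus (none); mem=0
  op5 P0: store L0 := 89 → M/I/I on L0; bus BusRdX; mem=40
  op6 P0: load  L1 → O/S/I on L1; bus (none); mem=0
  op7 P1: load  L2 → I/E/I on L2; bus BusRd; mem=30
  op8 P1: load  L2 → I/E/I on L2; bus (none); mem=30
  op9 P2: load  L3 → I/I/E on L3; bus BusRd; mem=60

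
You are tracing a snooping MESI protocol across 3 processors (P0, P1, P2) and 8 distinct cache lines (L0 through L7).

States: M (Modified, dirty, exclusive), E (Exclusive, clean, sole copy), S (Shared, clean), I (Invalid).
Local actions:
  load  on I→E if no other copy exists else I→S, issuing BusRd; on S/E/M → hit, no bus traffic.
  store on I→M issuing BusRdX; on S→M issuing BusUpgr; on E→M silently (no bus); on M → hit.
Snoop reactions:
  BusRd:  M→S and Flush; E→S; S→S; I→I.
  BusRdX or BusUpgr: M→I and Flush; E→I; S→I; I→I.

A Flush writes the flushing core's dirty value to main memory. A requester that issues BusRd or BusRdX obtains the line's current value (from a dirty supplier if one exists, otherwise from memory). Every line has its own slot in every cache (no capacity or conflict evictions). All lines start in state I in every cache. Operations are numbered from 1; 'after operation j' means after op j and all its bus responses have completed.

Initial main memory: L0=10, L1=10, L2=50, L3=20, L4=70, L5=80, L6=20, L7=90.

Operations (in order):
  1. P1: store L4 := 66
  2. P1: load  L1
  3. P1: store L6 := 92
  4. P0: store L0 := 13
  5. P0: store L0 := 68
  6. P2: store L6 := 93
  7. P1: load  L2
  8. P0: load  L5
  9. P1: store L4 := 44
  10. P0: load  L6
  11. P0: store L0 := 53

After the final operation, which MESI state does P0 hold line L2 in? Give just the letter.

state = I

  op1 P1: store L4 := 66 → I/M/I on L4; bus BusRdX; mem=70
  op2 P1: load  L1 → I/E/I on L1; bus BusRd; mem=10
  op3 P1: store L6 := 92 → I/M/I on L6; bus BusRdX; mem=20
  op4 P0: store L0 := 13 → M/I/I on L0; bus BusRdX; mem=10
  op5 P0: store L0 := 68 → M/I/I on L0; bus (none); mem=10
  op6 P2: store L6 := 93 → I/I/M on L6; bus BusRdX Flush; mem=92
  op7 P1: load  L2 → I/E/I on L2; bus BusRd; mem=50
  op8 P0: load  L5 → E/I/I on L5; bus BusRd; mem=80
  op9 P1: store L4 := 44 → I/M/I on L4; bus (none); mem=70
  op10 P0: load  L6 → S/I/S on L6; bus BusRd Flush; mem=93
  op11 P0: store L0 := 53 → M/I/I on L0; bus (none); mem=10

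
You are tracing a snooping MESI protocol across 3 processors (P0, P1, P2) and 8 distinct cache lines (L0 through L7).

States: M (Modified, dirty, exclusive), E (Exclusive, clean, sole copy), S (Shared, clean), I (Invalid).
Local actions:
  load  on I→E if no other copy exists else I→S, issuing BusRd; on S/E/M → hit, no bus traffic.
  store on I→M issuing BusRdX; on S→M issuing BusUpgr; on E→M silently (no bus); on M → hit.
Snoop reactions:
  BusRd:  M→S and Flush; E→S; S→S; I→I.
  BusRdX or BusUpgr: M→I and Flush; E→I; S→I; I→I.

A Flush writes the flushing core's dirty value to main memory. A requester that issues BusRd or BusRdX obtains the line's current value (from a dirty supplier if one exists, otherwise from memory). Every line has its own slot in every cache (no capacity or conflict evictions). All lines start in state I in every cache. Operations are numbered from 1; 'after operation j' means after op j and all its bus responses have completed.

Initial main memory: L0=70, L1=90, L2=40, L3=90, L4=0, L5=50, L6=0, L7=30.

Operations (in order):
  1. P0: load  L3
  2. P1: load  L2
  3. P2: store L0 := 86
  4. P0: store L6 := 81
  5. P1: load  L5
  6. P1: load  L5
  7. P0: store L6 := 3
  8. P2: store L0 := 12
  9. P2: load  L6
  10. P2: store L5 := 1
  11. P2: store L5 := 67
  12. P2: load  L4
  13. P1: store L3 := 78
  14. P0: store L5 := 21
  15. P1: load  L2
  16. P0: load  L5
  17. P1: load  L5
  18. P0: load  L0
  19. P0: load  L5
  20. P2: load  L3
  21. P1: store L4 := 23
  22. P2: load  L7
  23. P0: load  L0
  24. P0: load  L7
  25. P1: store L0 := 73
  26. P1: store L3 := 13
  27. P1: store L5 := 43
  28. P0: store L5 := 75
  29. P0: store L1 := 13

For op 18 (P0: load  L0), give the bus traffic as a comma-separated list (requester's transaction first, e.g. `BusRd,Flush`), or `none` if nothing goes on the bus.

bus = BusRd,Flush

1. P0: load  L3  bus=[BusRd]  L3: P0=E P1=I P2=I  mem[L3]=90
2. P1: load  L2  bus=[BusRd]  L2: P0=I P1=E P2=I  mem[L2]=40
3. P2: store L0 := 86  bus=[BusRdX]  L0: P0=I P1=I P2=M  mem[L0]=70
4. P0: store L6 := 81  bus=[BusRdX]  L6: P0=M P1=I P2=I  mem[L6]=0
5. P1: load  L5  bus=[BusRd]  L5: P0=I P1=E P2=I  mem[L5]=50
6. P1: load  L5  bus=[-]  L5: P0=I P1=E P2=I  mem[L5]=50
7. P0: store L6 := 3  bus=[-]  L6: P0=M P1=I P2=I  mem[L6]=0
8. P2: store L0 := 12  bus=[-]  L0: P0=I P1=I P2=M  mem[L0]=70
9. P2: load  L6  bus=[BusRd,Flush]  L6: P0=S P1=I P2=S  mem[L6]=3
10. P2: store L5 := 1  bus=[BusRdX]  L5: P0=I P1=I P2=M  mem[L5]=50
11. P2: store L5 := 67  bus=[-]  L5: P0=I P1=I P2=M  mem[L5]=50
12. P2: load  L4  bus=[BusRd]  L4: P0=I P1=I P2=E  mem[L4]=0
13. P1: store L3 := 78  bus=[BusRdX]  L3: P0=I P1=M P2=I  mem[L3]=90
14. P0: store L5 := 21  bus=[BusRdX,Flush]  L5: P0=M P1=I P2=I  mem[L5]=67
15. P1: load  L2  bus=[-]  L2: P0=I P1=E P2=I  mem[L2]=40
16. P0: load  L5  bus=[-]  L5: P0=M P1=I P2=I  mem[L5]=67
17. P1: load  L5  bus=[BusRd,Flush]  L5: P0=S P1=S P2=I  mem[L5]=21
18. P0: load  L0  bus=[BusRd,Flush]  L0: P0=S P1=I P2=S  mem[L0]=12
19. P0: load  L5  bus=[-]  L5: P0=S P1=S P2=I  mem[L5]=21
20. P2: load  L3  bus=[BusRd,Flush]  L3: P0=I P1=S P2=S  mem[L3]=78
21. P1: store L4 := 23  bus=[BusRdX]  L4: P0=I P1=M P2=I  mem[L4]=0
22. P2: load  L7  bus=[BusRd]  L7: P0=I P1=I P2=E  mem[L7]=30
23. P0: load  L0  bus=[-]  L0: P0=S P1=I P2=S  mem[L0]=12
24. P0: load  L7  bus=[BusRd]  L7: P0=S P1=I P2=S  mem[L7]=30
25. P1: store L0 := 73  bus=[BusRdX]  L0: P0=I P1=M P2=I  mem[L0]=12
26. P1: store L3 := 13  bus=[BusUpgr]  L3: P0=I P1=M P2=I  mem[L3]=78
27. P1: store L5 := 43  bus=[BusUpgr]  L5: P0=I P1=M P2=I  mem[L5]=21
28. P0: store L5 := 75  bus=[BusRdX,Flush]  L5: P0=M P1=I P2=I  mem[L5]=43
29. P0: store L1 := 13  bus=[BusRdX]  L1: P0=M P1=I P2=I  mem[L1]=90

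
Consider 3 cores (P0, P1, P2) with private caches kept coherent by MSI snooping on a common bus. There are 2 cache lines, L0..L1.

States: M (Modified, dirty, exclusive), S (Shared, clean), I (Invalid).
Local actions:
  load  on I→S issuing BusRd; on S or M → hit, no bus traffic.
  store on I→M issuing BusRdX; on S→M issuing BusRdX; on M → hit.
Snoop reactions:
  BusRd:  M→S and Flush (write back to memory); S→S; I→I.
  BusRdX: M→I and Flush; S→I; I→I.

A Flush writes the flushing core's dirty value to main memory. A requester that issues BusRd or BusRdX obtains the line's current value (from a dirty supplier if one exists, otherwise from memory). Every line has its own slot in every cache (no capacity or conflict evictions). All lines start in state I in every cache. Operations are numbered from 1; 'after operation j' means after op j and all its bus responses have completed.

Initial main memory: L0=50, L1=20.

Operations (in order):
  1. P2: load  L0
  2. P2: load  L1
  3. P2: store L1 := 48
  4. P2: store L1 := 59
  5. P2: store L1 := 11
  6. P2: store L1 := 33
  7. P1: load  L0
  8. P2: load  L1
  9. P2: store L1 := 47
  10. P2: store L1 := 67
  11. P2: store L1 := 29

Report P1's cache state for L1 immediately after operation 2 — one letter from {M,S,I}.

state = I

  op1 P2: load  L0 → I/I/S on L0; bus BusRd; mem=50
  op2 P2: load  L1 → I/I/S on L1; bus BusRd; mem=20
  op3 P2: store L1 := 48 → I/I/M on L1; bus BusRdX; mem=20
  op4 P2: store L1 := 59 → I/I/M on L1; bus (none); mem=20
  op5 P2: store L1 := 11 → I/I/M on L1; bus (none); mem=20
  op6 P2: store L1 := 33 → I/I/M on L1; bus (none); mem=20
  op7 P1: load  L0 → I/S/S on L0; bus BusRd; mem=50
  op8 P2: load  L1 → I/I/M on L1; bus (none); mem=20
  op9 P2: store L1 := 47 → I/I/M on L1; bus (none); mem=20
  op10 P2: store L1 := 67 → I/I/M on L1; bus (none); mem=20
  op11 P2: store L1 := 29 → I/I/M on L1; bus (none); mem=20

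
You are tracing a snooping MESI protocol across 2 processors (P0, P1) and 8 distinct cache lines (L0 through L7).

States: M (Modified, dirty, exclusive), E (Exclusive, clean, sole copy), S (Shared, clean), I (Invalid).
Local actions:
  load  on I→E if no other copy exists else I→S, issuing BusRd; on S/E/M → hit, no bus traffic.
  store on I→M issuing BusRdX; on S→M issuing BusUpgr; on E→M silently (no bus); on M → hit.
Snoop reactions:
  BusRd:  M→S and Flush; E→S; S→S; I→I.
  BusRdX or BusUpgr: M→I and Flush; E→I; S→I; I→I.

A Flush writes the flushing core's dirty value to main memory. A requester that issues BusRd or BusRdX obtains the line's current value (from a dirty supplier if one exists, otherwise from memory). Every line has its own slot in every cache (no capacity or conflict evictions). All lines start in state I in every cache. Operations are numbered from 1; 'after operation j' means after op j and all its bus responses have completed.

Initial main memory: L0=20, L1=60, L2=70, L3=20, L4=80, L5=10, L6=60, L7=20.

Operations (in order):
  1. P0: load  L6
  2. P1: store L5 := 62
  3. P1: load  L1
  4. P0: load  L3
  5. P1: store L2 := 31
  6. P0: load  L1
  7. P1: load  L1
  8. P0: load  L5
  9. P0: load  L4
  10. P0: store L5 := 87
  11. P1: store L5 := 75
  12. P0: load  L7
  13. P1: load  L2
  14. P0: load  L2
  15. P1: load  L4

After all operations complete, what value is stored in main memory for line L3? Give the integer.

memory[L3] = 20

step 1: P0: load  L6  ⟶  EI  (L6)  txn=BusRd  M[L6]=60
step 2: P1: store L5 := 62  ⟶  IM  (L5)  txn=BusRdX  M[L5]=10
step 3: P1: load  L1  ⟶  IE  (L1)  txn=BusRd  M[L1]=60
step 4: P0: load  L3  ⟶  EI  (L3)  txn=BusRd  M[L3]=20
step 5: P1: store L2 := 31  ⟶  IM  (L2)  txn=BusRdX  M[L2]=70
step 6: P0: load  L1  ⟶  SS  (L1)  txn=BusRd  M[L1]=60
step 7: P1: load  L1  ⟶  SS  (L1)  txn=∅  M[L1]=60
step 8: P0: load  L5  ⟶  SS  (L5)  txn=BusRd+Flush  M[L5]=62
step 9: P0: load  L4  ⟶  EI  (L4)  txn=BusRd  M[L4]=80
step 10: P0: store L5 := 87  ⟶  MI  (L5)  txn=BusUpgr  M[L5]=62
step 11: P1: store L5 := 75  ⟶  IM  (L5)  txn=BusRdX+Flush  M[L5]=87
step 12: P0: load  L7  ⟶  EI  (L7)  txn=BusRd  M[L7]=20
step 13: P1: load  L2  ⟶  IM  (L2)  txn=∅  M[L2]=70
step 14: P0: load  L2  ⟶  SS  (L2)  txn=BusRd+Flush  M[L2]=31
step 15: P1: load  L4  ⟶  SS  (L4)  txn=BusRd  M[L4]=80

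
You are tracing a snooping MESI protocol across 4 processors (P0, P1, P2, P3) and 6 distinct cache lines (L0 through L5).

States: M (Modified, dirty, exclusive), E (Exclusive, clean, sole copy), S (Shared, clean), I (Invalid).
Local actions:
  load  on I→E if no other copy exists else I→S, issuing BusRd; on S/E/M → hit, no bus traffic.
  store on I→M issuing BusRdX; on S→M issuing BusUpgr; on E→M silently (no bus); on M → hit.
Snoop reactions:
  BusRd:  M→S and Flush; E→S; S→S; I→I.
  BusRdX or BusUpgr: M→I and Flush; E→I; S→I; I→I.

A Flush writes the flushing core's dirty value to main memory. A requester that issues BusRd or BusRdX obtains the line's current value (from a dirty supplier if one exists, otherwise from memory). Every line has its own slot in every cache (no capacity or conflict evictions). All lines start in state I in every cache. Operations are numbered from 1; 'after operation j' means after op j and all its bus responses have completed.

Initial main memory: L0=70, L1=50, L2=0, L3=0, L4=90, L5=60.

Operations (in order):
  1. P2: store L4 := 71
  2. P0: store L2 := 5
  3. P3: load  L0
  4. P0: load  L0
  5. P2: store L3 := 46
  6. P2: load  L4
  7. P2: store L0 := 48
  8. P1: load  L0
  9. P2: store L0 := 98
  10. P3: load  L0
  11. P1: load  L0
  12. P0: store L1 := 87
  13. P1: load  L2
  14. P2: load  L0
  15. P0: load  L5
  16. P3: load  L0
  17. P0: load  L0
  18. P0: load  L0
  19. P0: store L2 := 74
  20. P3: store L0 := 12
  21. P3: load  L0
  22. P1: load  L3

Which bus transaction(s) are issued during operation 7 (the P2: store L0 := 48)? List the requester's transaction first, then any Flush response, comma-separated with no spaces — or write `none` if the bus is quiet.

[1] P2: store L4 := 71 | P0:I, P1:I, P2:M(71), P3:I | bus: BusRdX
[2] P0: store L2 := 5 | P0:M(5), P1:I, P2:I, P3:I | bus: BusRdX
[3] P3: load  L0 | P0:I, P1:I, P2:I, P3:E(70) | bus: BusRd
[4] P0: load  L0 | P0:S(70), P1:I, P2:I, P3:S(70) | bus: BusRd
[5] P2: store L3 := 46 | P0:I, P1:I, P2:M(46), P3:I | bus: BusRdX
[6] P2: load  L4 | P0:I, P1:I, P2:M(71), P3:I | bus: none
[7] P2: store L0 := 48 | P0:I, P1:I, P2:M(48), P3:I | bus: BusRdX
[8] P1: load  L0 | P0:I, P1:S(48), P2:S(48), P3:I | bus: BusRd,Flush
[9] P2: store L0 := 98 | P0:I, P1:I, P2:M(98), P3:I | bus: BusUpgr
[10] P3: load  L0 | P0:I, P1:I, P2:S(98), P3:S(98) | bus: BusRd,Flush
[11] P1: load  L0 | P0:I, P1:S(98), P2:S(98), P3:S(98) | bus: BusRd
[12] P0: store L1 := 87 | P0:M(87), P1:I, P2:I, P3:I | bus: BusRdX
[13] P1: load  L2 | P0:S(5), P1:S(5), P2:I, P3:I | bus: BusRd,Flush
[14] P2: load  L0 | P0:I, P1:S(98), P2:S(98), P3:S(98) | bus: none
[15] P0: load  L5 | P0:E(60), P1:I, P2:I, P3:I | bus: BusRd
[16] P3: load  L0 | P0:I, P1:S(98), P2:S(98), P3:S(98) | bus: none
[17] P0: load  L0 | P0:S(98), P1:S(98), P2:S(98), P3:S(98) | bus: BusRd
[18] P0: load  L0 | P0:S(98), P1:S(98), P2:S(98), P3:S(98) | bus: none
[19] P0: store L2 := 74 | P0:M(74), P1:I, P2:I, P3:I | bus: BusUpgr
[20] P3: store L0 := 12 | P0:I, P1:I, P2:I, P3:M(12) | bus: BusUpgr
[21] P3: load  L0 | P0:I, P1:I, P2:I, P3:M(12) | bus: none
[22] P1: load  L3 | P0:I, P1:S(46), P2:S(46), P3:I | bus: BusRd,Flush

bus = BusRdX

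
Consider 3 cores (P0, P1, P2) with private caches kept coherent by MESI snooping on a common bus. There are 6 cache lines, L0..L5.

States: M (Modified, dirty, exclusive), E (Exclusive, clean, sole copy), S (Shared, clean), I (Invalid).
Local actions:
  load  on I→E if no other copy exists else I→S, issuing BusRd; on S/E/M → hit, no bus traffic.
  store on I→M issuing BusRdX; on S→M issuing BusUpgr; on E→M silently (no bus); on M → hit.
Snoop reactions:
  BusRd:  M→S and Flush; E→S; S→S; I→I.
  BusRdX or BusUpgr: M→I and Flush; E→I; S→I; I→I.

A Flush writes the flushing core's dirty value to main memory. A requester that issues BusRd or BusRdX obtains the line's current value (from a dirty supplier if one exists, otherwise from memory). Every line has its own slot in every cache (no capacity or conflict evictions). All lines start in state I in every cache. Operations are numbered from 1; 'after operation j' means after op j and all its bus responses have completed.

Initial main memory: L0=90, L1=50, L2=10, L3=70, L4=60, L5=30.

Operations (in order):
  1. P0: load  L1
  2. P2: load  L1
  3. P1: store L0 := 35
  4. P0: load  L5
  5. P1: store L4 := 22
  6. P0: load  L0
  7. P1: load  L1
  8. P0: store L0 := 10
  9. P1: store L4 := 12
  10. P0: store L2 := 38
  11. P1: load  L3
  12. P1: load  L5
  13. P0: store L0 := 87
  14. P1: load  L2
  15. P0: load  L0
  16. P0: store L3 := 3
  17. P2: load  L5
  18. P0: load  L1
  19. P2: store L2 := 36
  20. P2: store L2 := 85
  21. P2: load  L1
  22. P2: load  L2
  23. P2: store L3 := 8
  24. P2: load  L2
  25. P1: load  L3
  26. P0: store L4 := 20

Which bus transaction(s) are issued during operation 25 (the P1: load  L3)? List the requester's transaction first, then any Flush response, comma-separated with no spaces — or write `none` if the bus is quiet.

1. P0: load  L1  bus=[BusRd]  L1: P0=E P1=I P2=I  mem[L1]=50
2. P2: load  L1  bus=[BusRd]  L1: P0=S P1=I P2=S  mem[L1]=50
3. P1: store L0 := 35  bus=[BusRdX]  L0: P0=I P1=M P2=I  mem[L0]=90
4. P0: load  L5  bus=[BusRd]  L5: P0=E P1=I P2=I  mem[L5]=30
5. P1: store L4 := 22  bus=[BusRdX]  L4: P0=I P1=M P2=I  mem[L4]=60
6. P0: load  L0  bus=[BusRd,Flush]  L0: P0=S P1=S P2=I  mem[L0]=35
7. P1: load  L1  bus=[BusRd]  L1: P0=S P1=S P2=S  mem[L1]=50
8. P0: store L0 := 10  bus=[BusUpgr]  L0: P0=M P1=I P2=I  mem[L0]=35
9. P1: store L4 := 12  bus=[-]  L4: P0=I P1=M P2=I  mem[L4]=60
10. P0: store L2 := 38  bus=[BusRdX]  L2: P0=M P1=I P2=I  mem[L2]=10
11. P1: load  L3  bus=[BusRd]  L3: P0=I P1=E P2=I  mem[L3]=70
12. P1: load  L5  bus=[BusRd]  L5: P0=S P1=S P2=I  mem[L5]=30
13. P0: store L0 := 87  bus=[-]  L0: P0=M P1=I P2=I  mem[L0]=35
14. P1: load  L2  bus=[BusRd,Flush]  L2: P0=S P1=S P2=I  mem[L2]=38
15. P0: load  L0  bus=[-]  L0: P0=M P1=I P2=I  mem[L0]=35
16. P0: store L3 := 3  bus=[BusRdX]  L3: P0=M P1=I P2=I  mem[L3]=70
17. P2: load  L5  bus=[BusRd]  L5: P0=S P1=S P2=S  mem[L5]=30
18. P0: load  L1  bus=[-]  L1: P0=S P1=S P2=S  mem[L1]=50
19. P2: store L2 := 36  bus=[BusRdX]  L2: P0=I P1=I P2=M  mem[L2]=38
20. P2: store L2 := 85  bus=[-]  L2: P0=I P1=I P2=M  mem[L2]=38
21. P2: load  L1  bus=[-]  L1: P0=S P1=S P2=S  mem[L1]=50
22. P2: load  L2  bus=[-]  L2: P0=I P1=I P2=M  mem[L2]=38
23. P2: store L3 := 8  bus=[BusRdX,Flush]  L3: P0=I P1=I P2=M  mem[L3]=3
24. P2: load  L2  bus=[-]  L2: P0=I P1=I P2=M  mem[L2]=38
25. P1: load  L3  bus=[BusRd,Flush]  L3: P0=I P1=S P2=S  mem[L3]=8
26. P0: store L4 := 20  bus=[BusRdX,Flush]  L4: P0=M P1=I P2=I  mem[L4]=12

bus = BusRd,Flush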